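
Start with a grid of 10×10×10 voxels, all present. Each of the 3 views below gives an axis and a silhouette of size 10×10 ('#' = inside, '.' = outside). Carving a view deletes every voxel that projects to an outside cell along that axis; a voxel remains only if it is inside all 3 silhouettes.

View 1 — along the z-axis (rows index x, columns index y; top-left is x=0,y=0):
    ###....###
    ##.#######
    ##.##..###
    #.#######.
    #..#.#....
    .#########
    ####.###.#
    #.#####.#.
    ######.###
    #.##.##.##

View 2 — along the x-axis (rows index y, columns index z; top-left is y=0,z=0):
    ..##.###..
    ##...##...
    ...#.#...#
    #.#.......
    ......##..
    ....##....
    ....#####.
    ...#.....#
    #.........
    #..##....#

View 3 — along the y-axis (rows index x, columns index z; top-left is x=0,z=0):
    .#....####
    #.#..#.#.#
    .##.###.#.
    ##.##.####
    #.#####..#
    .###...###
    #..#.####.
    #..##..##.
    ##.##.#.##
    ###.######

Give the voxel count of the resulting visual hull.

voxel count = 130

start: 10×10×10 = 1000 voxels
step 1: project along z, AND mask (73/100) → |grid| = 730
step 2: project along x, AND mask (30/100) → |grid| = 216
step 3: project along y, AND mask (64/100) → |grid| = 130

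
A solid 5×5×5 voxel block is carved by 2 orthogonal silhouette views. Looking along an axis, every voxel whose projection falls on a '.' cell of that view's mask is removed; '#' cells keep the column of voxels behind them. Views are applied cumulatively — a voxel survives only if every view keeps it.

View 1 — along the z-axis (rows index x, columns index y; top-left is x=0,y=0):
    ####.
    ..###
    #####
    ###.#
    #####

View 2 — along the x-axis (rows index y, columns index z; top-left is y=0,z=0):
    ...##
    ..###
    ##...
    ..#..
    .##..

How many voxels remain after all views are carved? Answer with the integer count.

start: 5×5×5 = 125 voxels
step 1: project along z, AND mask (21/25) → |grid| = 105
step 2: project along x, AND mask (10/25) → |grid| = 42

42 voxels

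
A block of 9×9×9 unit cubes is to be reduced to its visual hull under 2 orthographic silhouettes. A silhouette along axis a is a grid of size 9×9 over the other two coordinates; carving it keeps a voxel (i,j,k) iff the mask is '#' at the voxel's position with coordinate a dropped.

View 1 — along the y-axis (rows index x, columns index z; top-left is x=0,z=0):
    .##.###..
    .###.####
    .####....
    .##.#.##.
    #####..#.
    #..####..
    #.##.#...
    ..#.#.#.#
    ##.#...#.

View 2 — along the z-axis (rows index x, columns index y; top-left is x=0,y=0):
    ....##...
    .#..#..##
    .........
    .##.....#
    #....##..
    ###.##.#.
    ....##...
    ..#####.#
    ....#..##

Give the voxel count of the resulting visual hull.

start: 9×9×9 = 729 voxels
  1. axis=1 (XZ plane), |mask|=44  ⇒  voxels=396
  2. axis=2 (XY plane), |mask|=29  ⇒  voxels=145

|visual hull| = 145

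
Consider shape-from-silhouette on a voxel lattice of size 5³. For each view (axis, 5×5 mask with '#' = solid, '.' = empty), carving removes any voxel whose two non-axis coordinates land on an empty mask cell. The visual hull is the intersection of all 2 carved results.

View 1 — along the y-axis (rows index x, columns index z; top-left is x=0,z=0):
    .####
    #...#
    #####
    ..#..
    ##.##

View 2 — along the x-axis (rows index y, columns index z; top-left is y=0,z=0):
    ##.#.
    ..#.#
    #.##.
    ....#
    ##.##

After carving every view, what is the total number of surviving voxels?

remaining voxels: 42

full grid |V| = 125
  1. axis=1 (XZ plane), |mask|=16  ⇒  voxels=80
  2. axis=0 (YZ plane), |mask|=13  ⇒  voxels=42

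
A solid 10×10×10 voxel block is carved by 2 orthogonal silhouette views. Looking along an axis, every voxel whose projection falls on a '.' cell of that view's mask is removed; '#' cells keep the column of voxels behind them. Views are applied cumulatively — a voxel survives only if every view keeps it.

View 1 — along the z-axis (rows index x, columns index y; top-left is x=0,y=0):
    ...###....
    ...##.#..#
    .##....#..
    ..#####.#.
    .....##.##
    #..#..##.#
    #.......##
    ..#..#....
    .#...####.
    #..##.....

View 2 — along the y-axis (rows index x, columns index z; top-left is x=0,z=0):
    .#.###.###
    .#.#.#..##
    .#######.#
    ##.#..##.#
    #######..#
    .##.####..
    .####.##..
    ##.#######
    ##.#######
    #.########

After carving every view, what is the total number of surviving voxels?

initial block: 10^3 = 1000
after view 1 [z-axis, 38 of 100 cells solid] → remaining = 380
after view 2 [y-axis, 73 of 100 cells solid] → remaining = 271

271 voxels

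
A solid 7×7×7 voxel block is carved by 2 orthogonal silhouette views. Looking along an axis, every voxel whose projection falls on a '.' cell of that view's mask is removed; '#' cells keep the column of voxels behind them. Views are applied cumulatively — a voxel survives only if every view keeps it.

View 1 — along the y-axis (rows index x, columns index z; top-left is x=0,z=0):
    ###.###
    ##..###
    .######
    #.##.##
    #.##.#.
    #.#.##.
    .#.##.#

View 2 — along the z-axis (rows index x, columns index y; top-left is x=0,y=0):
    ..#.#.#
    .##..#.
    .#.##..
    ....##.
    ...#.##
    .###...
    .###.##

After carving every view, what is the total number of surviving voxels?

105 voxels

start: 7×7×7 = 343 voxels
V1 y: intersect with XZ mask (34 set) -- 238 left
V2 z: intersect with XY mask (22 set) -- 105 left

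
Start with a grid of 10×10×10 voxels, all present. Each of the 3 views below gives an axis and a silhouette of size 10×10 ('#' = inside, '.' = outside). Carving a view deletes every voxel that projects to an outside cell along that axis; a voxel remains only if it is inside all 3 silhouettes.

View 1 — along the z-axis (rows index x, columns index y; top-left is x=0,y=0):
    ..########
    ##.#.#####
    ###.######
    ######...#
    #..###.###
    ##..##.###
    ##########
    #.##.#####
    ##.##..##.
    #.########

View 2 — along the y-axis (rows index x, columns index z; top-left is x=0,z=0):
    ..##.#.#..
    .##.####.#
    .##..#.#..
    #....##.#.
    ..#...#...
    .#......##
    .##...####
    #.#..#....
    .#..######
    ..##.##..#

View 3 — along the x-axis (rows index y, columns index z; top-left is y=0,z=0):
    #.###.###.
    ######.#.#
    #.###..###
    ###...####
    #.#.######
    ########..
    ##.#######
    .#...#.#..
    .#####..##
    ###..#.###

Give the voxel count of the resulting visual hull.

initial block: 10^3 = 1000
V1 z: intersect with XY mask (79 set) -- 790 left
V2 y: intersect with XZ mask (45 set) -- 358 left
V3 x: intersect with YZ mask (71 set) -- 251 left

remaining voxels: 251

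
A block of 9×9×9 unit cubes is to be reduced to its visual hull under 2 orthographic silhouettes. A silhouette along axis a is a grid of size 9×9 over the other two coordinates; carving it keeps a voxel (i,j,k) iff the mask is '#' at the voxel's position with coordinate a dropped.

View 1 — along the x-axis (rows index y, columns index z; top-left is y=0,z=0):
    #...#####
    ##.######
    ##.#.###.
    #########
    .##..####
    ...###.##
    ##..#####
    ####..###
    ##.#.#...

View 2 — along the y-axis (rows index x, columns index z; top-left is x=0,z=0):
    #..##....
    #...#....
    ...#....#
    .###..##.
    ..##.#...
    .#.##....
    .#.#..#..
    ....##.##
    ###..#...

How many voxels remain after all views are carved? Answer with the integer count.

start: 9×9×9 = 729 voxels
V1 x: intersect with YZ mask (58 set) -- 522 left
V2 y: intersect with XZ mask (29 set) -- 182 left

182 voxels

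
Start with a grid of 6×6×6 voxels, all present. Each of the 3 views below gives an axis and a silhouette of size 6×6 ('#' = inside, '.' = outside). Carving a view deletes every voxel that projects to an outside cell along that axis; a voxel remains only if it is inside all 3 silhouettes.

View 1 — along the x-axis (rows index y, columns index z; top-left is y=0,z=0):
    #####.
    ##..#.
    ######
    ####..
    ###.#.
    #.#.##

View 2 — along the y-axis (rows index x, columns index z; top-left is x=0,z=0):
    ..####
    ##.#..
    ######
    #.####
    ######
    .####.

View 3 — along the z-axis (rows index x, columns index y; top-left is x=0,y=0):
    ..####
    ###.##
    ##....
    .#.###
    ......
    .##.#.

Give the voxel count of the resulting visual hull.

before carving: 216 voxels (6×6×6)
[1] x-view keeps 26 columns → grid now 156
[2] y-view keeps 28 columns → grid now 120
[3] z-view keeps 18 columns → grid now 51

voxel count = 51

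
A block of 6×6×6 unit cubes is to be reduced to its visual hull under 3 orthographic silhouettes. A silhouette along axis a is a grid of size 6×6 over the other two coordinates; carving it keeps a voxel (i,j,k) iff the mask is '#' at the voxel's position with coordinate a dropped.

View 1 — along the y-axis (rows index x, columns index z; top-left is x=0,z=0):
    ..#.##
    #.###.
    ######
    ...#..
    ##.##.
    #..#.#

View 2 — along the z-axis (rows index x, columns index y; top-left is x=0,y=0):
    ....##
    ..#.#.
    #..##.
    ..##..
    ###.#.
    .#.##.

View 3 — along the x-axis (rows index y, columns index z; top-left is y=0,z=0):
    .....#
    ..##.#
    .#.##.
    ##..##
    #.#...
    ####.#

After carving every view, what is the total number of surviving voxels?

25 voxels

before carving: 216 voxels (6×6×6)
carve view 1 (along y, XZ-mask fill 21/36): 126 voxels remain
carve view 2 (along z, XY-mask fill 16/36): 59 voxels remain
carve view 3 (along x, YZ-mask fill 18/36): 25 voxels remain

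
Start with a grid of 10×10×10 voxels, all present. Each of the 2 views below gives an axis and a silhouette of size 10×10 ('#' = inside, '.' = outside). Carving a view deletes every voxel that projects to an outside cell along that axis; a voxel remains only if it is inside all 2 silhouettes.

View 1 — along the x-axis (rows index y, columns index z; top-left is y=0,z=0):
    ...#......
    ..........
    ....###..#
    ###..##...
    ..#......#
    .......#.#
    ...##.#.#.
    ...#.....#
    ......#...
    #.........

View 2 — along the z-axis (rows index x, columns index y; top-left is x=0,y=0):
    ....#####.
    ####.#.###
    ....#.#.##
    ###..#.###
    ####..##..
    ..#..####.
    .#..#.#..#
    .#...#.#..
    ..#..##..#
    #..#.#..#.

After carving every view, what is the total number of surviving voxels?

initial block: 10^3 = 1000
  1. axis=0 (YZ plane), |mask|=22  ⇒  voxels=220
  2. axis=2 (XY plane), |mask|=50  ⇒  voxels=106

remaining voxels: 106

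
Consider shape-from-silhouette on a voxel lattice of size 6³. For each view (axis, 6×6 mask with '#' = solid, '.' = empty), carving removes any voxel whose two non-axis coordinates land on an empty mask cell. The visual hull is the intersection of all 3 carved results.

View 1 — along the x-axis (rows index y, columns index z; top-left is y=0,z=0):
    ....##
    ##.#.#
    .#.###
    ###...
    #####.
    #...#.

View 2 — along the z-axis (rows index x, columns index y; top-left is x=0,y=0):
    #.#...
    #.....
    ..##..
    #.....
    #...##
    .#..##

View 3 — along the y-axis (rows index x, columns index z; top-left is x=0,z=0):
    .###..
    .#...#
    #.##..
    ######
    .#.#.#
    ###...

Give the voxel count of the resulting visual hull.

full grid |V| = 216
after view 1 [x-axis, 20 of 36 cells solid] → remaining = 120
after view 2 [z-axis, 12 of 36 cells solid] → remaining = 37
after view 3 [y-axis, 20 of 36 cells solid] → remaining = 17

17 voxels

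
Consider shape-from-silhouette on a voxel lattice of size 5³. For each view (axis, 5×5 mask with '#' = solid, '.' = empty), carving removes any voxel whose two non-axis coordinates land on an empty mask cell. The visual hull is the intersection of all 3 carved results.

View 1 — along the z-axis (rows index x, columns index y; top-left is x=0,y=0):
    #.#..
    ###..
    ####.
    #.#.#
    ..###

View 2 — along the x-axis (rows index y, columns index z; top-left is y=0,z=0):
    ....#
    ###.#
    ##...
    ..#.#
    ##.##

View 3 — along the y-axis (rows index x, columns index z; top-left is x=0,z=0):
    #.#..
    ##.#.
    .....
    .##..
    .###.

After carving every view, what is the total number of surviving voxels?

voxel count = 11

start: 5×5×5 = 125 voxels
  1. axis=2 (XY plane), |mask|=15  ⇒  voxels=75
  2. axis=0 (YZ plane), |mask|=13  ⇒  voxels=34
  3. axis=1 (XZ plane), |mask|=10  ⇒  voxels=11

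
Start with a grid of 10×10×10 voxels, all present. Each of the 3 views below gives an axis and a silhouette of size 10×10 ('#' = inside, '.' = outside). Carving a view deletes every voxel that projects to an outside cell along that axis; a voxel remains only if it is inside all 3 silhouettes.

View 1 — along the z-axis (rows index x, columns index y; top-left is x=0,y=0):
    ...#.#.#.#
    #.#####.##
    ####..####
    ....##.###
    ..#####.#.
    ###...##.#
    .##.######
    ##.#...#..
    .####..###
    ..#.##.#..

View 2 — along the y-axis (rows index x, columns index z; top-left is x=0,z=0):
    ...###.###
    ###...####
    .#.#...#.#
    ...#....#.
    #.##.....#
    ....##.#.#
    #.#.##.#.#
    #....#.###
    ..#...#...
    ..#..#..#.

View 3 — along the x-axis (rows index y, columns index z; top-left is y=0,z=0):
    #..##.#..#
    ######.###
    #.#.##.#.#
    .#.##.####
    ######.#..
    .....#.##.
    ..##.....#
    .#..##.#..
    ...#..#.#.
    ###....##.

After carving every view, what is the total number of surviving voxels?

initial block: 10^3 = 1000
step 1: project along z, AND mask (60/100) → |grid| = 600
step 2: project along y, AND mask (43/100) → |grid| = 264
step 3: project along x, AND mask (52/100) → |grid| = 143

143 voxels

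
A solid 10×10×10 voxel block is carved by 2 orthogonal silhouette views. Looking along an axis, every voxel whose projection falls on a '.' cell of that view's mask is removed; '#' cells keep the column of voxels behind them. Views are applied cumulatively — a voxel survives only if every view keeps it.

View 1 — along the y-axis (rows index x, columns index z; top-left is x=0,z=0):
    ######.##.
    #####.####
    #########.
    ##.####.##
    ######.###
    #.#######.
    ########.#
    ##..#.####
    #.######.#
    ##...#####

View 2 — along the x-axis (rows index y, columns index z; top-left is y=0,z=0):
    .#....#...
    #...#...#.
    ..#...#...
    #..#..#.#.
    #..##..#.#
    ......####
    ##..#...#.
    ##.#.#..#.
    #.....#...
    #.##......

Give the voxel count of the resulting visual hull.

voxel count = 287

initial block: 10^3 = 1000
V1 y: intersect with XZ mask (82 set) -- 820 left
V2 x: intersect with YZ mask (34 set) -- 287 left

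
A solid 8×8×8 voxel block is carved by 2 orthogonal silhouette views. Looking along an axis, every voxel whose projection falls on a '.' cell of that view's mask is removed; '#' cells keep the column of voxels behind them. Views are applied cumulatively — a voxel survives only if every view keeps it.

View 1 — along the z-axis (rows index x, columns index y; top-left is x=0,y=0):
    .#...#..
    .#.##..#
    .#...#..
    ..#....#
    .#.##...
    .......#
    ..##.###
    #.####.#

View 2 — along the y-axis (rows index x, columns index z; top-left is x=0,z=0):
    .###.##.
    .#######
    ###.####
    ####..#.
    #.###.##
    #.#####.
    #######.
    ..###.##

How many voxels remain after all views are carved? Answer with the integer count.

full grid |V| = 512
step 1: project along z, AND mask (25/64) → |grid| = 200
step 2: project along y, AND mask (48/64) → |grid| = 151

151 voxels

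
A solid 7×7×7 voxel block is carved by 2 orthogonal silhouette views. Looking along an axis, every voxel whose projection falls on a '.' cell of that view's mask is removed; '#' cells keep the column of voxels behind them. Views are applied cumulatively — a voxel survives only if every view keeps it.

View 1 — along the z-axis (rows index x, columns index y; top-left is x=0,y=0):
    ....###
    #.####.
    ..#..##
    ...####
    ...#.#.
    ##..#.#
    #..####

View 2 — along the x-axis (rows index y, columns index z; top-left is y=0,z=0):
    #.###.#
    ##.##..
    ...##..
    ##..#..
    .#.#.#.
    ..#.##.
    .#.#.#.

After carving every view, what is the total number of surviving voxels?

|visual hull| = 83

full grid |V| = 343
  1. axis=2 (XY plane), |mask|=26  ⇒  voxels=182
  2. axis=0 (YZ plane), |mask|=23  ⇒  voxels=83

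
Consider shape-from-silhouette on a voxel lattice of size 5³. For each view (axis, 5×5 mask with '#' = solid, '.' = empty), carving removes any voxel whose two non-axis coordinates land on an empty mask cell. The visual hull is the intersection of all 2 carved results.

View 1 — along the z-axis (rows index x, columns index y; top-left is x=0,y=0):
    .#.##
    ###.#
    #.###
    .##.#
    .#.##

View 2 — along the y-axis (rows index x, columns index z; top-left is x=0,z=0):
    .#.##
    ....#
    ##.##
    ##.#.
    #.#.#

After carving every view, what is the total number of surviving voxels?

47 voxels

initial block: 5^3 = 125
after view 1 [z-axis, 17 of 25 cells solid] → remaining = 85
after view 2 [y-axis, 14 of 25 cells solid] → remaining = 47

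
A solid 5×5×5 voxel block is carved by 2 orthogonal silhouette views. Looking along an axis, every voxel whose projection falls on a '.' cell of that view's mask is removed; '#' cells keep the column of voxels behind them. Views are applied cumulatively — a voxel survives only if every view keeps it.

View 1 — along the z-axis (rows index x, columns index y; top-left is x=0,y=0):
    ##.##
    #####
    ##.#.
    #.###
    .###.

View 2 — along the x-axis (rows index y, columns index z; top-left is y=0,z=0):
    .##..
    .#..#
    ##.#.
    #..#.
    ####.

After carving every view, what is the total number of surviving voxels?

before carving: 125 voxels (5×5×5)
after view 1 [z-axis, 19 of 25 cells solid] → remaining = 95
after view 2 [x-axis, 13 of 25 cells solid] → remaining = 47

47 voxels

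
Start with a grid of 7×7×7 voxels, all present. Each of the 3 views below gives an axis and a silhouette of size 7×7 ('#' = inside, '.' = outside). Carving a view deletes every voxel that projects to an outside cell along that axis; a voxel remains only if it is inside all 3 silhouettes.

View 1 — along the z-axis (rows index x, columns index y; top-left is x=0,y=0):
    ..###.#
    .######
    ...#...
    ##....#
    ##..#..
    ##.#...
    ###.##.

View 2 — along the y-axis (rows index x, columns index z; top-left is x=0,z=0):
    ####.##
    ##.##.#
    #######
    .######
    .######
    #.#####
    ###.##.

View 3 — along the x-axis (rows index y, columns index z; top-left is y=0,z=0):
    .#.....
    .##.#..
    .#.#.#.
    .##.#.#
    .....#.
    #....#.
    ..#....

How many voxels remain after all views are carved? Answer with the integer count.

before carving: 343 voxels (7×7×7)
step 1: project along z, AND mask (25/49) → |grid| = 175
step 2: project along y, AND mask (41/49) → |grid| = 140
step 3: project along x, AND mask (15/49) → |grid| = 44

44 voxels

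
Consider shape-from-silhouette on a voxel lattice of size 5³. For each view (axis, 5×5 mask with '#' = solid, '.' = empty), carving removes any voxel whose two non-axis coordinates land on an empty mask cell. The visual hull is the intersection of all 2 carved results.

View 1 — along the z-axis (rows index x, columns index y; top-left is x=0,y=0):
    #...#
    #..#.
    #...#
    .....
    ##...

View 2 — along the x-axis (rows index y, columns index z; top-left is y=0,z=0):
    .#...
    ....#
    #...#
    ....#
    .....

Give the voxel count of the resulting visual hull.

remaining voxels: 6

start: 5×5×5 = 125 voxels
after view 1 [z-axis, 8 of 25 cells solid] → remaining = 40
after view 2 [x-axis, 5 of 25 cells solid] → remaining = 6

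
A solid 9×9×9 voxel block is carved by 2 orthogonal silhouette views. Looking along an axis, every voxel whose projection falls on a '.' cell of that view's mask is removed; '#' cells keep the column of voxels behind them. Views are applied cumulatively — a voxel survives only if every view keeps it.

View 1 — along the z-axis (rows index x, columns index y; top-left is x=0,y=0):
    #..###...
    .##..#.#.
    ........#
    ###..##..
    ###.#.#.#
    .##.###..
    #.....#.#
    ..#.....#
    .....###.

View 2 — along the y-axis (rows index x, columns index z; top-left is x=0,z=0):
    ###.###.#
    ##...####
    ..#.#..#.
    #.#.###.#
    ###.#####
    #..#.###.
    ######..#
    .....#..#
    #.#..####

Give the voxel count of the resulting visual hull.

full grid |V| = 729
  1. axis=2 (XY plane), |mask|=33  ⇒  voxels=297
  2. axis=1 (XZ plane), |mask|=50  ⇒  voxels=201

201 voxels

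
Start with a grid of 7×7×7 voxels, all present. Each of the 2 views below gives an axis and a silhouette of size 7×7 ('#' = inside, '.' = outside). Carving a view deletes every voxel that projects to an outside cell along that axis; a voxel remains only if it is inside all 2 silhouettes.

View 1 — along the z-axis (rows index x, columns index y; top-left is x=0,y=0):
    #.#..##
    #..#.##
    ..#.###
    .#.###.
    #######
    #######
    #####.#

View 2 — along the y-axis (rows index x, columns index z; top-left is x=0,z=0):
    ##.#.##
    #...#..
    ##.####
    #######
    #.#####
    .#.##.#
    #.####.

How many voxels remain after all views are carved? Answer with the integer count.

start: 7×7×7 = 343 voxels
step 1: project along z, AND mask (36/49) → |grid| = 252
step 2: project along y, AND mask (35/49) → |grid| = 180

voxel count = 180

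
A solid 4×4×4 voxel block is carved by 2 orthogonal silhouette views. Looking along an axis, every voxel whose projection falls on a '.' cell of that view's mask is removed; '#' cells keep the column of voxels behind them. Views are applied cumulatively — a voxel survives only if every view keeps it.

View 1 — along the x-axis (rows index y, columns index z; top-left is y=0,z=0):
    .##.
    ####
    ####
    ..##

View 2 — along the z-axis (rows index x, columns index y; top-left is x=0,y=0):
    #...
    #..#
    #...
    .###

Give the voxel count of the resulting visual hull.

start: 4×4×4 = 64 voxels
carve view 1 (along x, YZ-mask fill 12/16): 48 voxels remain
carve view 2 (along z, XY-mask fill 7/16): 18 voxels remain

remaining voxels: 18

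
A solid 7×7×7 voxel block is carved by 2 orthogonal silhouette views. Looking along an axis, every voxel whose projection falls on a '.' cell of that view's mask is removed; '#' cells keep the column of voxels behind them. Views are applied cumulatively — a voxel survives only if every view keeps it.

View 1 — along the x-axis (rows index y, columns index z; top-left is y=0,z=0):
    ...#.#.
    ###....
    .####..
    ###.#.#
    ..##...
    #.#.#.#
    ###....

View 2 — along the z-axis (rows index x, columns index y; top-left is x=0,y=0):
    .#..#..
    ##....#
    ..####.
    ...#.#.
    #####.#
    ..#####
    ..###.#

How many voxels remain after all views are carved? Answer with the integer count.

full grid |V| = 343
V1 x: intersect with YZ mask (23 set) -- 161 left
V2 z: intersect with XY mask (26 set) -- 88 left

remaining voxels: 88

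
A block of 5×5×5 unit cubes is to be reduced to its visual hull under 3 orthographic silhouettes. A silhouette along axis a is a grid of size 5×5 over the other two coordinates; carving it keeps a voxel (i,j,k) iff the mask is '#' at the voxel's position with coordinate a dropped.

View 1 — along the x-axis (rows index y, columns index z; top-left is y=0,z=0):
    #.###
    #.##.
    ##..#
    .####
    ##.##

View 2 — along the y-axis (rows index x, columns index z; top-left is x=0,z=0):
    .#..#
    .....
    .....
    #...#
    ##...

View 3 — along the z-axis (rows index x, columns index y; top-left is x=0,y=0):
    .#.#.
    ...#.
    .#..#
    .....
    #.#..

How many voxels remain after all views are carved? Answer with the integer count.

5 voxels

initial block: 5^3 = 125
step 1: project along x, AND mask (18/25) → |grid| = 90
step 2: project along y, AND mask (6/25) → |grid| = 22
step 3: project along z, AND mask (7/25) → |grid| = 5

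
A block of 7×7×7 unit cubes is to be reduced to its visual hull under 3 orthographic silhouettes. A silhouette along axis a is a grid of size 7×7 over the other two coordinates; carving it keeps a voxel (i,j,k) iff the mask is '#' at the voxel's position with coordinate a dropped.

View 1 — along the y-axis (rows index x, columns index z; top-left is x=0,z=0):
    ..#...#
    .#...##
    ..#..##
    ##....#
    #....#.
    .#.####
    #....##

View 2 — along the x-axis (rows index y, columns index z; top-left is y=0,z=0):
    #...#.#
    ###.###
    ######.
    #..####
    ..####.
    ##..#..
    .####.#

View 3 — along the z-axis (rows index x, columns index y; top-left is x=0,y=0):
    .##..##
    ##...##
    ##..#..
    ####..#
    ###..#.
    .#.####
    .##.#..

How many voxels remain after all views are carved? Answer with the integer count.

full grid |V| = 343
after view 1 [y-axis, 21 of 49 cells solid] → remaining = 147
after view 2 [x-axis, 32 of 49 cells solid] → remaining = 90
after view 3 [z-axis, 28 of 49 cells solid] → remaining = 58

|visual hull| = 58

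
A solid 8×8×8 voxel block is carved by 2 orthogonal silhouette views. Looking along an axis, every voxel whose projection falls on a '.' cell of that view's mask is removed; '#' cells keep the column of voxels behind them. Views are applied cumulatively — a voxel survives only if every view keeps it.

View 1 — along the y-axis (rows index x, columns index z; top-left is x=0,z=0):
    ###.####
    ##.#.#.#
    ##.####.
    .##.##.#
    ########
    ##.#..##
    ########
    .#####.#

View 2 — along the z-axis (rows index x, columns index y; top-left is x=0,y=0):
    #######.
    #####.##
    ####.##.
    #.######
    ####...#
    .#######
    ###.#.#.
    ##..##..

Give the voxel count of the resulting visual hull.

remaining voxels: 294

initial block: 8^3 = 512
after view 1 [y-axis, 50 of 64 cells solid] → remaining = 400
after view 2 [z-axis, 48 of 64 cells solid] → remaining = 294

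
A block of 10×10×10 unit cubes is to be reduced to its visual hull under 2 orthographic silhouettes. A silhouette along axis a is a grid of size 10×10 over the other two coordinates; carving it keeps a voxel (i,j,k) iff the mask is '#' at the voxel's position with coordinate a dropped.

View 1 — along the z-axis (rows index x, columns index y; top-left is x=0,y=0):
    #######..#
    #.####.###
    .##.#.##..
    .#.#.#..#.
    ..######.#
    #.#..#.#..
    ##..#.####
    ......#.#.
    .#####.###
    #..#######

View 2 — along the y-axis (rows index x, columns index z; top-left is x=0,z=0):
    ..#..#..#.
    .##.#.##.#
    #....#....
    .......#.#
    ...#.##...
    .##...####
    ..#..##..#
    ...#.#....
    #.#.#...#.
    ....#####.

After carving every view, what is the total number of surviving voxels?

before carving: 1000 voxels (10×10×10)
after view 1 [z-axis, 61 of 100 cells solid] → remaining = 610
after view 2 [y-axis, 37 of 100 cells solid] → remaining = 239

voxel count = 239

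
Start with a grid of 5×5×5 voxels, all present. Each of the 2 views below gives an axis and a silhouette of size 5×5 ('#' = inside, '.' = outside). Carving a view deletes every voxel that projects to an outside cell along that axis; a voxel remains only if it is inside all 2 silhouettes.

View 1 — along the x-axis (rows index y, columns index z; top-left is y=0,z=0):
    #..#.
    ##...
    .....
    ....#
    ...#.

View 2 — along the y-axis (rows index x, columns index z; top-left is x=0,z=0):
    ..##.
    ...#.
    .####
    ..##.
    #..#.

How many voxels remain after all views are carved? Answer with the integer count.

start: 5×5×5 = 125 voxels
V1 x: intersect with YZ mask (6 set) -- 30 left
V2 y: intersect with XZ mask (11 set) -- 14 left

14 voxels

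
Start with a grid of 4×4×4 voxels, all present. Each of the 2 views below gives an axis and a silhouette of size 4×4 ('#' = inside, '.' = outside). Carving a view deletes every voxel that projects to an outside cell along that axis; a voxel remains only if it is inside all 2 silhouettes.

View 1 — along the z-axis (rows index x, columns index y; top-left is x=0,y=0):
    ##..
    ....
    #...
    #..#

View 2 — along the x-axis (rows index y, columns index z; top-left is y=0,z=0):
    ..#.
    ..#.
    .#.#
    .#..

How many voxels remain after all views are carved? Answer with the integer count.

start: 4×4×4 = 64 voxels
carve view 1 (along z, XY-mask fill 5/16): 20 voxels remain
carve view 2 (along x, YZ-mask fill 5/16): 5 voxels remain

5 voxels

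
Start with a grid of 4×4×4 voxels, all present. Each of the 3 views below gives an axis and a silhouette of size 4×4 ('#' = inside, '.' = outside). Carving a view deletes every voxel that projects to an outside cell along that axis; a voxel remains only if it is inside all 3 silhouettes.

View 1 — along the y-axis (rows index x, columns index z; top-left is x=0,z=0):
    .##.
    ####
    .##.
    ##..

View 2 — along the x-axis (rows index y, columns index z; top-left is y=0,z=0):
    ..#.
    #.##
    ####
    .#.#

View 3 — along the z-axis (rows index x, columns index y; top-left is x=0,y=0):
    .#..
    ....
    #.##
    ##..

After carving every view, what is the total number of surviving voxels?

initial block: 4^3 = 64
after view 1 [y-axis, 10 of 16 cells solid] → remaining = 40
after view 2 [x-axis, 10 of 16 cells solid] → remaining = 24
after view 3 [z-axis, 6 of 16 cells solid] → remaining = 6

6 voxels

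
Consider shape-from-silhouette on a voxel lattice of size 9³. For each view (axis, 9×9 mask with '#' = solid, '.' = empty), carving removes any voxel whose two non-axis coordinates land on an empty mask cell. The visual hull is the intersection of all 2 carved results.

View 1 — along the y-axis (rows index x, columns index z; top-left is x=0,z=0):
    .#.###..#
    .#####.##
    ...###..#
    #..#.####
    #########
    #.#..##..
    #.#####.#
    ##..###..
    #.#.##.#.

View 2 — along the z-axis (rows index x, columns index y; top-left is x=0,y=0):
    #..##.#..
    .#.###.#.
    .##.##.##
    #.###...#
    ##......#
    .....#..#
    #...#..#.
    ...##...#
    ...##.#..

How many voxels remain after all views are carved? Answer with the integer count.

before carving: 729 voxels (9×9×9)
[1] y-view keeps 52 columns → grid now 468
[2] z-view keeps 34 columns → grid now 195

voxel count = 195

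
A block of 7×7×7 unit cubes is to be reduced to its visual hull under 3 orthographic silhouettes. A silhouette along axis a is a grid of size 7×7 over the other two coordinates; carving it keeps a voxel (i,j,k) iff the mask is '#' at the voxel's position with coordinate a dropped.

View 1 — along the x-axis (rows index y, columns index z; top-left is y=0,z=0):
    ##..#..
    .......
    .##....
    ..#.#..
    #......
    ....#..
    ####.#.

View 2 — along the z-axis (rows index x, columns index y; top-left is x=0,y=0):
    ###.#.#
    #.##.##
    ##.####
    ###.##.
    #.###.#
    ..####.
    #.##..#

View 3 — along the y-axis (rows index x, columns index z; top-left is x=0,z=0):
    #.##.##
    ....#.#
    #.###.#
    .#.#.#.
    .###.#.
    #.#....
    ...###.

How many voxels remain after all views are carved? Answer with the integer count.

full grid |V| = 343
[1] x-view keeps 14 columns → grid now 98
[2] z-view keeps 34 columns → grid now 74
[3] y-view keeps 24 columns → grid now 36

remaining voxels: 36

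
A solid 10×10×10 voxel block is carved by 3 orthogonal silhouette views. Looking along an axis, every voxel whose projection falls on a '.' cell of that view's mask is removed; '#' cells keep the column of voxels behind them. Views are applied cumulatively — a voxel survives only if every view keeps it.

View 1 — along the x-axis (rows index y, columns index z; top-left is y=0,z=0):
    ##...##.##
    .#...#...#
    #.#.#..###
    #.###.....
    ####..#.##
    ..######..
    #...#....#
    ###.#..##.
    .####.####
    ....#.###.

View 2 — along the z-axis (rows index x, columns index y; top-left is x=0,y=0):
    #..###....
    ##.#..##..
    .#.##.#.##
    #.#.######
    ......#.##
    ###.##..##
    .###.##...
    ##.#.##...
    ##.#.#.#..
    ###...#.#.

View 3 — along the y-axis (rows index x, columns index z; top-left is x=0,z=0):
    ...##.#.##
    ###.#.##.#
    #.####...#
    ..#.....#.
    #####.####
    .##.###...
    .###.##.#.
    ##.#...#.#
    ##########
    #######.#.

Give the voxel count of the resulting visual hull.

initial block: 10^3 = 1000
V1 x: intersect with YZ mask (53 set) -- 530 left
V2 z: intersect with XY mask (53 set) -- 270 left
V3 y: intersect with XZ mask (63 set) -- 158 left

158 voxels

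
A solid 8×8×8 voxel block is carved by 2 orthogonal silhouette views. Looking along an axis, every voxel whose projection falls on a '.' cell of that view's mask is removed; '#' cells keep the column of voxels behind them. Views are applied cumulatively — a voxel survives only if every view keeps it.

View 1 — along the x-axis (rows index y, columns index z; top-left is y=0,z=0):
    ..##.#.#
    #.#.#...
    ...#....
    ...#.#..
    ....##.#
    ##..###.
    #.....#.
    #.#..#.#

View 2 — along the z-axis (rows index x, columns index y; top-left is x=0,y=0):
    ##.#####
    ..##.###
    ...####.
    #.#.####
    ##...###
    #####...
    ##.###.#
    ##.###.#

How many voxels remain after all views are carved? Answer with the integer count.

|visual hull| = 141

start: 8×8×8 = 512 voxels
carve view 1 (along x, YZ-mask fill 24/64): 192 voxels remain
carve view 2 (along z, XY-mask fill 44/64): 141 voxels remain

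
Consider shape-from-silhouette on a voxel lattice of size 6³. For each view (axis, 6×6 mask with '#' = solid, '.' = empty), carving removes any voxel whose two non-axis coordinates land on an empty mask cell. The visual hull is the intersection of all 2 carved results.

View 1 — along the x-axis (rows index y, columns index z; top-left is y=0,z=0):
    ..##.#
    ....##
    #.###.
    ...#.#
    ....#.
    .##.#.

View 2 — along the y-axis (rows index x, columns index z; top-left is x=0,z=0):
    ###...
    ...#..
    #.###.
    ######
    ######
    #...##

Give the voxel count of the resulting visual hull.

57 voxels

start: 6×6×6 = 216 voxels
after view 1 [x-axis, 15 of 36 cells solid] → remaining = 90
after view 2 [y-axis, 23 of 36 cells solid] → remaining = 57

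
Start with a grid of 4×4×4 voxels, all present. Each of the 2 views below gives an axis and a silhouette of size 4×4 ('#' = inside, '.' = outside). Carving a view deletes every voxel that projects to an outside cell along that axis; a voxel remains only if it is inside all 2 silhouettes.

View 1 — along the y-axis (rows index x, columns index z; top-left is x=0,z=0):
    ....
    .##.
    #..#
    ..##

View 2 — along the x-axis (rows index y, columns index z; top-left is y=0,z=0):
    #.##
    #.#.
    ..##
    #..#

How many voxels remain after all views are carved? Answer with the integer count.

initial block: 4^3 = 64
[1] y-view keeps 6 columns → grid now 24
[2] x-view keeps 9 columns → grid now 15

voxel count = 15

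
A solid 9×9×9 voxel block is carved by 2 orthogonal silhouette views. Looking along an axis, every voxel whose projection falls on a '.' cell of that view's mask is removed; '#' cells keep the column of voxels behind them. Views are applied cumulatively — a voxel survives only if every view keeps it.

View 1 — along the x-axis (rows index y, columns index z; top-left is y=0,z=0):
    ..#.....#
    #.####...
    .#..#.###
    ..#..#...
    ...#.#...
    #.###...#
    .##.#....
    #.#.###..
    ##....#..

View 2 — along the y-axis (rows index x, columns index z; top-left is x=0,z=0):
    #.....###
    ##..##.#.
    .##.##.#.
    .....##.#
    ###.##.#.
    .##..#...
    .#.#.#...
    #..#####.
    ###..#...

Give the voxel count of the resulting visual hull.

before carving: 729 voxels (9×9×9)
after view 1 [x-axis, 32 of 81 cells solid] → remaining = 288
after view 2 [y-axis, 39 of 81 cells solid] → remaining = 140

|visual hull| = 140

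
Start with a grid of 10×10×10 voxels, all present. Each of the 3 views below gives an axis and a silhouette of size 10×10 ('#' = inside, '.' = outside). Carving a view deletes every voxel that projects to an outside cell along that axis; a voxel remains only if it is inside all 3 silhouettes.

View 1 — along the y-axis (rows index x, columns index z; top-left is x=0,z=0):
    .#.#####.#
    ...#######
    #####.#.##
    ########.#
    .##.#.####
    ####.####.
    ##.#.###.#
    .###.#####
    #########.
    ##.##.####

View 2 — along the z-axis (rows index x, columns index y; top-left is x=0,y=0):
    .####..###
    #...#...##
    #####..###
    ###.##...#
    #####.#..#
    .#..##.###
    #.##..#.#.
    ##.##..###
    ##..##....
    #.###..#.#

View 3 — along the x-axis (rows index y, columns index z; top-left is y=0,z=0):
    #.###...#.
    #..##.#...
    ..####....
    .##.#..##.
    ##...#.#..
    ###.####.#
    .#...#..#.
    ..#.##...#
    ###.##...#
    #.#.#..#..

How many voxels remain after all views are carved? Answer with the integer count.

200 voxels

start: 10×10×10 = 1000 voxels
carve view 1 (along y, XZ-mask fill 78/100): 780 voxels remain
carve view 2 (along z, XY-mask fill 60/100): 467 voxels remain
carve view 3 (along x, YZ-mask fill 47/100): 200 voxels remain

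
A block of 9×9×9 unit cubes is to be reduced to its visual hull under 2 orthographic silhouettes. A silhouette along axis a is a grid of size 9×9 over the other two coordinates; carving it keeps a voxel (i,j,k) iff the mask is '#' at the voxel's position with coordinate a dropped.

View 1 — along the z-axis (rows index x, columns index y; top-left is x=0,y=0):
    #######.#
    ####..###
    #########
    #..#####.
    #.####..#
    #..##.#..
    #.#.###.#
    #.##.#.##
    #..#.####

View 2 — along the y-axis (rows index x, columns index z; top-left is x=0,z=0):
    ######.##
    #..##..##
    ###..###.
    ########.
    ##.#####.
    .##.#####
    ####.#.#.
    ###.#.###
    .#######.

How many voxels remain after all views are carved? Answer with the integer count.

|visual hull| = 391

start: 9×9×9 = 729 voxels
V1 z: intersect with XY mask (58 set) -- 522 left
V2 y: intersect with XZ mask (61 set) -- 391 left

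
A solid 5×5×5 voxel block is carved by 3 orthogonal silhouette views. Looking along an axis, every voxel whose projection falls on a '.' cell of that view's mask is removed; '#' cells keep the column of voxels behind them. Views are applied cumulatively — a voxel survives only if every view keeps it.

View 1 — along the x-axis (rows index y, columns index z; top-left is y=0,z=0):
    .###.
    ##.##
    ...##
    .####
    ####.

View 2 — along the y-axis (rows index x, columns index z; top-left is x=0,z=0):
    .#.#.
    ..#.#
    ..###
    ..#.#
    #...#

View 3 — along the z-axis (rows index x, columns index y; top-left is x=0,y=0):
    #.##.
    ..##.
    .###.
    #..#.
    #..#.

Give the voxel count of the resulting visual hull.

remaining voxels: 19

initial block: 5^3 = 125
V1 x: intersect with YZ mask (17 set) -- 85 left
V2 y: intersect with XZ mask (11 set) -- 37 left
V3 z: intersect with XY mask (12 set) -- 19 left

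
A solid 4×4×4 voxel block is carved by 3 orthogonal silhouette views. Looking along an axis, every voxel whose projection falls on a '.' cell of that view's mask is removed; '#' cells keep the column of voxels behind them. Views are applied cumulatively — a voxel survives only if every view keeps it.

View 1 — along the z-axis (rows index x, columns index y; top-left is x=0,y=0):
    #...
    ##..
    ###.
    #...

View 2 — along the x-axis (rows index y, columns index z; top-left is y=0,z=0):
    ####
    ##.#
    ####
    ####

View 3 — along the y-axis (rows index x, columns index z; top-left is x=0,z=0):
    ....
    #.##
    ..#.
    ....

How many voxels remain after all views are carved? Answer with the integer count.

7 voxels

initial block: 4^3 = 64
[1] z-view keeps 7 columns → grid now 28
[2] x-view keeps 15 columns → grid now 26
[3] y-view keeps 4 columns → grid now 7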